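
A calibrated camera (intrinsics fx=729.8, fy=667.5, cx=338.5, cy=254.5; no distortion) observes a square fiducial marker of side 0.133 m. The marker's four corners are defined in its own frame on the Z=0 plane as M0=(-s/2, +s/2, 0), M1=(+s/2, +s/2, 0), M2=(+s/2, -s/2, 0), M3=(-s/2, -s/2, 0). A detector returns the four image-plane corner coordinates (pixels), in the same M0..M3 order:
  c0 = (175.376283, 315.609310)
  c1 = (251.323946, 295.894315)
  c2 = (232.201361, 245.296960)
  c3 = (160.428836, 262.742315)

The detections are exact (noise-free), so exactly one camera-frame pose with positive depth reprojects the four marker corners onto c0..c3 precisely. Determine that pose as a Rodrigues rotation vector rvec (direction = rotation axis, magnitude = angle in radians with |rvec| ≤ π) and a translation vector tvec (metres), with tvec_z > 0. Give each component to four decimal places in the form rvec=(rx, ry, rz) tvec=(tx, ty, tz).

Intrinsics K: fx=729.8, fy=667.5, cx=338.5, cy=254.5
Marker side s = 0.133 m; corners in marker frame (Z=0):
  M0 = (-0.0665, +0.0665, 0)
  M1 = (+0.0665, +0.0665, 0)
  M2 = (+0.0665, -0.0665, 0)
  M3 = (-0.0665, -0.0665, 0)
Detected image corners:
  c0 = (175.376283, 315.609310) px
  c1 = (251.323946, 295.894315) px
  c2 = (232.201361, 245.296960) px
  c3 = (160.428836, 262.742315) px
Planar DLT: solve 8×8 A·h = b for H (H[2,2]=1):
  H  [+588.37964 +33.46386 +204.97242]
  H  [-93.63091 +259.34894 +278.98861]
  H  [+0.16366 -0.46277 +1.00000]
B = K⁻¹H; ‖b₁‖=0.775379, ‖b₂‖=0.775379; λ = 2/(‖b₁‖+‖b₂‖) = 1.289692, sign → tz>0 ⇒ λ=+1.289692
r₁ = λ·B[:,0] = (+0.94187,-0.26138,+0.21108); r₂ = λ·B[:,1] = (+0.33596,+0.72865,-0.59683)
r₃ = r₁×r₂ = (+0.00220,+0.63305,+0.77411); SVD([r₁ r₂ r₃]) → R = UVᵀ:
  R  [+0.94187 +0.33596 +0.00220]
  R  [-0.26138 +0.72865 +0.63305]
  R  [+0.21108 -0.59683 +0.77411]
t = (-0.23597, +0.04731, +1.28969) m
tr R = 2.444631; θ = arccos((tr R − 1)/2) = 0.763652 rad = 43.754°
axis k = ((R−Rᵀ)₃₂, (R−Rᵀ)₁₃, (R−Rᵀ)₂₁) / (2 sinθ) = (-0.889199, -0.151016, -0.431879)
rvec = θ·k = (-0.679038, -0.115324, -0.329805)

rvec=(-0.6790, -0.1153, -0.3298) tvec=(-0.2360, 0.0473, 1.2897)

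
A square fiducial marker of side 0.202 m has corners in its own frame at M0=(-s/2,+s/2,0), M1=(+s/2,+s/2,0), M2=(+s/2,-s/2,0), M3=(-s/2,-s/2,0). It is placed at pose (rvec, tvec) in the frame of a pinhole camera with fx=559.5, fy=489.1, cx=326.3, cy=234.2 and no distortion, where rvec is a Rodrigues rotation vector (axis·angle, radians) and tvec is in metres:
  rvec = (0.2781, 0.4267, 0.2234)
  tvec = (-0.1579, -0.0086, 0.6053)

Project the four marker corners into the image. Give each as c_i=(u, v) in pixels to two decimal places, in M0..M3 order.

c0=(108.09, 276.90) c1=(247.91, 326.82) c2=(271.26, 164.79) c3=(114.22, 129.80)

Intrinsics K: fx=559.5, fy=489.1, cx=326.3, cy=234.2
Marker side s = 0.202 m; corners in marker frame (Z=0):
  M0 = (-0.1010, +0.1010, 0)
  M1 = (+0.1010, +0.1010, 0)
  M2 = (+0.1010, -0.1010, 0)
  M3 = (-0.1010, -0.1010, 0)
rvec = (0.2781, 0.4267, 0.2234), |rvec| = θ = 0.55617 rad = 31.866°
Rodrigues: sinθ=0.52793, 1−cosθ=0.15071; R = I + sinθ·[k]× + (1−cosθ)·[k]×²:
    [+0.88697 -0.15424 +0.43531]
    [+0.26988 +0.93800 -0.21754]
    [-0.37477 +0.31043 +0.87360]
t = (-0.1579, -0.0086, 0.6053) m
M0: Pc = R·M0+t = (-0.26306, +0.05888, +0.67451); u = 559.5·(-0.26306)/0.67451 + 326.3 = 108.0907, v = 489.1·(+0.05888)/0.67451 + 234.2 = 276.8955
M1: Pc = R·M1+t = (-0.08389, +0.11340, +0.59880); u = 559.5·(-0.08389)/0.59880 + 326.3 = 247.9119, v = 489.1·(+0.11340)/0.59880 + 234.2 = 326.8214
M2: Pc = R·M2+t = (-0.05274, -0.07608, +0.53609); u = 559.5·(-0.05274)/0.53609 + 326.3 = 271.2597, v = 489.1·(-0.07608)/0.53609 + 234.2 = 164.7891
M3: Pc = R·M3+t = (-0.23191, -0.13060, +0.61180); u = 559.5·(-0.23191)/0.61180 + 326.3 = 114.2184, v = 489.1·(-0.13060)/0.61180 + 234.2 = 129.7957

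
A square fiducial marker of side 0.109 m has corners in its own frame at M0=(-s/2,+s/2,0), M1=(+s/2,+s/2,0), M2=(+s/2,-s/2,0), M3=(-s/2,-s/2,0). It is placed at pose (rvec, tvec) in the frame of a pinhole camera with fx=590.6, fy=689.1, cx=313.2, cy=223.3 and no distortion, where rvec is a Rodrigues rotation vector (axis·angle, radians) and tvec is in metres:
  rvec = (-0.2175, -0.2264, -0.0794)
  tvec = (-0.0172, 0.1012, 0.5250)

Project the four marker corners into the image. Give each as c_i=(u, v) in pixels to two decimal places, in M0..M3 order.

c0=(237.13, 439.38) c1=(359.57, 421.39) c2=(345.66, 280.09) c3=(227.78, 290.52)

Intrinsics K: fx=590.6, fy=689.1, cx=313.2, cy=223.3
Marker side s = 0.109 m; corners in marker frame (Z=0):
  M0 = (-0.0545, +0.0545, 0)
  M1 = (+0.0545, +0.0545, 0)
  M2 = (+0.0545, -0.0545, 0)
  M3 = (-0.0545, -0.0545, 0)
rvec = (-0.2175, -0.2264, -0.0794), |rvec| = θ = 0.32383 rad = 18.554°
Rodrigues: sinθ=0.31820, 1−cosθ=0.05198; R = I + sinθ·[k]× + (1−cosθ)·[k]×²:
    [+0.97147 +0.10243 -0.21390]
    [-0.05361 +0.97343 +0.22263]
    [+0.23102 -0.20481 +0.95115]
t = (-0.0172, 0.1012, 0.5250) m
M0: Pc = R·M0+t = (-0.06456, +0.15717, +0.50125); u = 590.6·(-0.06456)/0.50125 + 313.2 = 237.1281, v = 689.1·(+0.15717)/0.50125 + 223.3 = 439.3779
M1: Pc = R·M1+t = (+0.04133, +0.15133, +0.52643); u = 590.6·(+0.04133)/0.52643 + 313.2 = 359.5651, v = 689.1·(+0.15133)/0.52643 + 223.3 = 421.3923
M2: Pc = R·M2+t = (+0.03016, +0.04523, +0.54875); u = 590.6·(+0.03016)/0.54875 + 313.2 = 345.6631, v = 689.1·(+0.04523)/0.54875 + 223.3 = 280.0932
M3: Pc = R·M3+t = (-0.07573, +0.05107, +0.52357); u = 590.6·(-0.07573)/0.52357 + 313.2 = 227.7779, v = 689.1·(+0.05107)/0.52357 + 223.3 = 290.5160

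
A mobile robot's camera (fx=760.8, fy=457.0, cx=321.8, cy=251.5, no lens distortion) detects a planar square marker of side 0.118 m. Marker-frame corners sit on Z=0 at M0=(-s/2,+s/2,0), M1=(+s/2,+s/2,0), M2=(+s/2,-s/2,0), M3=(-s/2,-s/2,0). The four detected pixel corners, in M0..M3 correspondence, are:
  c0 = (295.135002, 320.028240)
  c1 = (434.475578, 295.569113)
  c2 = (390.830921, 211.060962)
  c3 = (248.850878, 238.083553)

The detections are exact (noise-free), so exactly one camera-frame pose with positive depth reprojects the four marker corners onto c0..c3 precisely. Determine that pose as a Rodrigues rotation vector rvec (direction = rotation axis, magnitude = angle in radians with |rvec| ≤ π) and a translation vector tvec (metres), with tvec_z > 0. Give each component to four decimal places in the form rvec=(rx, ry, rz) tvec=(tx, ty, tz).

rvec=(0.1519, 0.0961, -0.3073) tvec=(0.0160, 0.0204, 0.6076)

Intrinsics K: fx=760.8, fy=457.0, cx=321.8, cy=251.5
Marker side s = 0.118 m; corners in marker frame (Z=0):
  M0 = (-0.0590, +0.0590, 0)
  M1 = (+0.0590, +0.0590, 0)
  M2 = (+0.0590, -0.0590, 0)
  M3 = (-0.0590, -0.0590, 0)
Detected image corners:
  c0 = (295.135002, 320.028240) px
  c1 = (434.475578, 295.569113) px
  c2 = (390.830921, 211.060962) px
  c3 = (248.850878, 238.083553) px
Planar DLT: solve 8×8 A·h = b for H (H[2,2]=1):
  H  [+1125.89720 +456.71494 +341.81583]
  H  [-269.31722 +763.91889 +266.87359]
  H  [-0.19278 +0.22065 +1.00000]
B = K⁻¹H; ‖b₁‖=1.645821, ‖b₂‖=1.645821; λ = 2/(‖b₁‖+‖b₂‖) = 0.607600, sign → tz>0 ⇒ λ=+0.607600
r₁ = λ·B[:,0] = (+0.94872,-0.29361,-0.11713); r₂ = λ·B[:,1] = (+0.30804,+0.94188,+0.13407)
r₃ = r₁×r₂ = (+0.07096,-0.16327,+0.98403); SVD([r₁ r₂ r₃]) → R = UVᵀ:
  R  [+0.94872 +0.30804 +0.07096]
  R  [-0.29361 +0.94188 -0.16327]
  R  [-0.11713 +0.13407 +0.98403]
t = (+0.01599, +0.02044, +0.60760) m
tr R = 2.874628; θ = arccos((tr R − 1)/2) = 0.355956 rad = 20.395°
axis k = ((R−Rᵀ)₃₂, (R−Rᵀ)₁₃, (R−Rᵀ)₂₁) / (2 sinθ) = (+0.426618, +0.269878, -0.863228)
rvec = θ·k = (+0.151857, +0.096065, -0.307271)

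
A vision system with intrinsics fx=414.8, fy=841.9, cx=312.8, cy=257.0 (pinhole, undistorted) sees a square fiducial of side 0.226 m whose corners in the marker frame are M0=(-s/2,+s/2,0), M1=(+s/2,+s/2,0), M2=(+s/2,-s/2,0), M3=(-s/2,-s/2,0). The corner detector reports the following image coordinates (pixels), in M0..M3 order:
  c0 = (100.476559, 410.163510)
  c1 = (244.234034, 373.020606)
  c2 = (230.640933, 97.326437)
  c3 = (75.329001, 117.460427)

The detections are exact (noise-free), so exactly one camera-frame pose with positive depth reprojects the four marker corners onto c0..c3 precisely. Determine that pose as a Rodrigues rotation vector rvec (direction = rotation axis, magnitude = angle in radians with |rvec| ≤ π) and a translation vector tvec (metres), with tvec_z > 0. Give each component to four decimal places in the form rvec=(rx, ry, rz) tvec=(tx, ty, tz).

Intrinsics K: fx=414.8, fy=841.9, cx=312.8, cy=257.0
Marker side s = 0.226 m; corners in marker frame (Z=0):
  M0 = (-0.1130, +0.1130, 0)
  M1 = (+0.1130, +0.1130, 0)
  M2 = (+0.1130, -0.1130, 0)
  M3 = (-0.1130, -0.1130, 0)
Detected image corners:
  c0 = (100.476559, 410.163510) px
  c1 = (244.234034, 373.020606) px
  c2 = (230.640933, 97.326437) px
  c3 = (75.329001, 117.460427) px
Planar DLT: solve 8×8 A·h = b for H (H[2,2]=1):
  H  [+708.83594 +134.24808 +165.49830]
  H  [-54.30626 +1332.01407 +253.89024]
  H  [+0.29541 +0.30363 +1.00000]
B = K⁻¹H; ‖b₁‖=1.523044, ‖b₂‖=1.523044; λ = 2/(‖b₁‖+‖b₂‖) = 0.656580, sign → tz>0 ⇒ λ=+0.656580
r₁ = λ·B[:,0] = (+0.97574,-0.10156,+0.19396); r₂ = λ·B[:,1] = (+0.06216,+0.97795,+0.19936)
r₃ = r₁×r₂ = (-0.20993,-0.18247,+0.96054); SVD([r₁ r₂ r₃]) → R = UVᵀ:
  R  [+0.97574 +0.06216 -0.20993]
  R  [-0.10156 +0.97795 -0.18247]
  R  [+0.19396 +0.19936 +0.96054]
t = (-0.23316, -0.00243, +0.65658) m
tr R = 2.914229; θ = arccos((tr R − 1)/2) = 0.293924 rad = 16.841°
axis k = ((R−Rᵀ)₃₂, (R−Rᵀ)₁₃, (R−Rᵀ)₂₁) / (2 sinθ) = (+0.658976, -0.697070, -0.282566)
rvec = θ·k = (+0.193689, -0.204886, -0.083053)

rvec=(0.1937, -0.2049, -0.0831) tvec=(-0.2332, -0.0024, 0.6566)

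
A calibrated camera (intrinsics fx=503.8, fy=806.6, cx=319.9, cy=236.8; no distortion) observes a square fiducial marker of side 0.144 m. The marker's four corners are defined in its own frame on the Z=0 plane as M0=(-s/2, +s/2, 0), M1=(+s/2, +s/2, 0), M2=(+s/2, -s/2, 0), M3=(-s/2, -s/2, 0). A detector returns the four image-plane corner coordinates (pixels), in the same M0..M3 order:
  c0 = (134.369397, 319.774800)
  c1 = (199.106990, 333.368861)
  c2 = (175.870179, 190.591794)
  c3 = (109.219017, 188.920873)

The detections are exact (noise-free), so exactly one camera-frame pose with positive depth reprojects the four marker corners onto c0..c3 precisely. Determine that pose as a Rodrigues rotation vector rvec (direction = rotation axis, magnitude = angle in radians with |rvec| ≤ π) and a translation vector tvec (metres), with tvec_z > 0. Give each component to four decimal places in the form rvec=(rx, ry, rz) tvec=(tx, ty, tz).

Intrinsics K: fx=503.8, fy=806.6, cx=319.9, cy=236.8
Marker side s = 0.144 m; corners in marker frame (Z=0):
  M0 = (-0.0720, +0.0720, 0)
  M1 = (+0.0720, +0.0720, 0)
  M2 = (+0.0720, -0.0720, 0)
  M3 = (-0.0720, -0.0720, 0)
Detected image corners:
  c0 = (134.369397, 319.774800) px
  c1 = (199.106990, 333.368861) px
  c2 = (175.870179, 190.591794) px
  c3 = (109.219017, 188.920873) px
Planar DLT: solve 8×8 A·h = b for H (H[2,2]=1):
  H  [+358.67089 +235.43817 +153.53092]
  H  [-108.19304 +1060.29410 +260.12912]
  H  [-0.62941 +0.43408 +1.00000]
B = K⁻¹H; ‖b₁‖=1.278416, ‖b₂‖=1.278416; λ = 2/(‖b₁‖+‖b₂‖) = 0.782218, sign → tz>0 ⇒ λ=+0.782218
r₁ = λ·B[:,0] = (+0.86950,+0.03962,-0.49233); r₂ = λ·B[:,1] = (+0.14995,+0.92856,+0.33954)
r₃ = r₁×r₂ = (+0.47061,-0.36906,+0.80145); SVD([r₁ r₂ r₃]) → R = UVᵀ:
  R  [+0.86950 +0.14995 +0.47061]
  R  [+0.03962 +0.92856 -0.36906]
  R  [-0.49233 +0.33954 +0.80145]
t = (-0.25831, +0.02262, +0.78222) m
tr R = 2.599514; θ = arccos((tr R − 1)/2) = 0.643906 rad = 36.893°
axis k = ((R−Rᵀ)₃₂, (R−Rᵀ)₁₃, (R−Rᵀ)₂₁) / (2 sinθ) = (+0.590181, +0.802023, -0.091895)
rvec = θ·k = (+0.380021, +0.516427, -0.059172)

rvec=(0.3800, 0.5164, -0.0592) tvec=(-0.2583, 0.0226, 0.7822)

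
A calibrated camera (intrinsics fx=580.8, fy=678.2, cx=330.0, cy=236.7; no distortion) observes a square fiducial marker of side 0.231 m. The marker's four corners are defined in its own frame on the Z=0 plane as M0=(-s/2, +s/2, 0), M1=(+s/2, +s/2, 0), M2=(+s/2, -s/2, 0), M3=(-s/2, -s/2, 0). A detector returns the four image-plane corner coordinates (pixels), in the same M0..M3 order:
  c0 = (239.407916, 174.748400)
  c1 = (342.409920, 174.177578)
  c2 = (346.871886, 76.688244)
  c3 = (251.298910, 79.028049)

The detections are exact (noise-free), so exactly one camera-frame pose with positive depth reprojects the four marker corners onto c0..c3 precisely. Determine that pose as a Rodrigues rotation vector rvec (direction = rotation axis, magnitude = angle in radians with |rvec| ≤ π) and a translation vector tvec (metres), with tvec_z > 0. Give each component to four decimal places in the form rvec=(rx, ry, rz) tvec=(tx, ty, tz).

rvec=(-0.4606, 0.1094, 0.0316) tvec=(-0.0812, -0.2213, 1.3354)

Intrinsics K: fx=580.8, fy=678.2, cx=330.0, cy=236.7
Marker side s = 0.231 m; corners in marker frame (Z=0):
  M0 = (-0.1155, +0.1155, 0)
  M1 = (+0.1155, +0.1155, 0)
  M2 = (+0.1155, -0.1155, 0)
  M3 = (-0.1155, -0.1155, 0)
Detected image corners:
  c0 = (239.407916, 174.748400) px
  c1 = (342.409920, 174.177578) px
  c2 = (346.871886, 76.688244) px
  c3 = (251.298910, 79.028049) px
Planar DLT: solve 8×8 A·h = b for H (H[2,2]=1):
  H  [+404.34657 -133.15212 +294.67028]
  H  [-17.07601 +376.42538 +124.32186]
  H  [-0.08425 -0.33085 +1.00000]
B = K⁻¹H; ‖b₁‖=0.748828, ‖b₂‖=0.748828; λ = 2/(‖b₁‖+‖b₂‖) = 1.335420, sign → tz>0 ⇒ λ=+1.335420
r₁ = λ·B[:,0] = (+0.99363,+0.00565,-0.11252); r₂ = λ·B[:,1] = (-0.05512,+0.89541,-0.44182)
r₃ = r₁×r₂ = (+0.09825,+0.44521,+0.89002); SVD([r₁ r₂ r₃]) → R = UVᵀ:
  R  [+0.99363 -0.05512 +0.09825]
  R  [+0.00565 +0.89541 +0.44521]
  R  [-0.11252 -0.44182 +0.89002]
t = (-0.08123, -0.22128, +1.33542) m
tr R = 2.779060; θ = arccos((tr R − 1)/2) = 0.474481 rad = 27.186°
axis k = ((R−Rᵀ)₃₂, (R−Rᵀ)₁₃, (R−Rᵀ)₂₁) / (2 sinθ) = (-0.970759, +0.230662, +0.066499)
rvec = θ·k = (-0.460607, +0.109445, +0.031552)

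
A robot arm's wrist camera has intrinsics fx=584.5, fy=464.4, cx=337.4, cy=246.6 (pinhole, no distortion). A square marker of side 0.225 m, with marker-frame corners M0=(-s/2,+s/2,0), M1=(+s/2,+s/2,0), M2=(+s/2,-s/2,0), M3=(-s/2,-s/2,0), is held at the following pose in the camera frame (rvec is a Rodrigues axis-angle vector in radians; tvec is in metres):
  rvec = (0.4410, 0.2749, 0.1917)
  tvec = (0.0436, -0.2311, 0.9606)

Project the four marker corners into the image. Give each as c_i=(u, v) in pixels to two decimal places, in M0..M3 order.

Intrinsics K: fx=584.5, fy=464.4, cx=337.4, cy=246.6
Marker side s = 0.225 m; corners in marker frame (Z=0):
  M0 = (-0.1125, +0.1125, 0)
  M1 = (+0.1125, +0.1125, 0)
  M2 = (+0.1125, -0.1125, 0)
  M3 = (-0.1125, -0.1125, 0)
rvec = (0.4410, 0.2749, 0.1917), |rvec| = θ = 0.55390 rad = 31.736°
Rodrigues: sinθ=0.52600, 1−cosθ=0.14952; R = I + sinθ·[k]× + (1−cosθ)·[k]×²:
    [+0.94526 -0.12297 +0.30226]
    [+0.24113 +0.88731 -0.39311]
    [-0.21986 +0.44448 +0.86839]
t = (0.0436, -0.2311, 0.9606) m
M0: Pc = R·M0+t = (-0.07658, -0.15840, +1.03534); u = 584.5·(-0.07658)/1.03534 + 337.4 = 294.1692, v = 464.4·(-0.15840)/1.03534 + 246.6 = 175.5478
M1: Pc = R·M1+t = (+0.13611, -0.10415, +0.98587); u = 584.5·(+0.13611)/0.98587 + 337.4 = 418.0956, v = 464.4·(-0.10415)/0.98587 + 246.6 = 197.5392
M2: Pc = R·M2+t = (+0.16378, -0.30380, +0.88586); u = 584.5·(+0.16378)/0.88586 + 337.4 = 445.4606, v = 464.4·(-0.30380)/0.88586 + 246.6 = 87.3398
M3: Pc = R·M3+t = (-0.04891, -0.35805, +0.93533); u = 584.5·(-0.04891)/0.93533 + 337.4 = 306.8366, v = 464.4·(-0.35805)/0.93533 + 246.6 = 68.8252

c0=(294.17, 175.55) c1=(418.10, 197.54) c2=(445.46, 87.34) c3=(306.84, 68.83)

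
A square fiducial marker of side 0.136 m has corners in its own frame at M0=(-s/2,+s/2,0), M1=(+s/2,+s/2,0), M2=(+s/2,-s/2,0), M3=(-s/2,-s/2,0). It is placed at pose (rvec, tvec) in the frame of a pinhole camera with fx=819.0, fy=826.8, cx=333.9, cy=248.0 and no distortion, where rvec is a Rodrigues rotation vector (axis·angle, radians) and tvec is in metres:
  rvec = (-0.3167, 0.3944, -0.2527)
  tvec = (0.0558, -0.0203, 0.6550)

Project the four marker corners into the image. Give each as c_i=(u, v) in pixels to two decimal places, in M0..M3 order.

c0=(342.93, 327.24) c1=(507.09, 277.69) c2=(464.24, 117.81) c3=(313.95, 174.39)

Intrinsics K: fx=819.0, fy=826.8, cx=333.9, cy=248.0
Marker side s = 0.136 m; corners in marker frame (Z=0):
  M0 = (-0.0680, +0.0680, 0)
  M1 = (+0.0680, +0.0680, 0)
  M2 = (+0.0680, -0.0680, 0)
  M3 = (-0.0680, -0.0680, 0)
rvec = (-0.3167, 0.3944, -0.2527), |rvec| = θ = 0.56543 rad = 32.397°
Rodrigues: sinθ=0.53578, 1−cosθ=0.15564; R = I + sinθ·[k]× + (1−cosθ)·[k]×²:
    [+0.89319 +0.17864 +0.41268]
    [-0.30026 +0.92009 +0.25157]
    [-0.33476 -0.34861 +0.87545]
t = (0.0558, -0.0203, 0.6550) m
M0: Pc = R·M0+t = (+0.00721, +0.06268, +0.65406); u = 819.0·(+0.00721)/0.65406 + 333.9 = 342.9293, v = 826.8·(+0.06268)/0.65406 + 248.0 = 327.2383
M1: Pc = R·M1+t = (+0.12868, +0.02185, +0.60853); u = 819.0·(+0.12868)/0.60853 + 333.9 = 507.0917, v = 826.8·(+0.02185)/0.60853 + 248.0 = 277.6851
M2: Pc = R·M2+t = (+0.10439, -0.10328, +0.65594); u = 819.0·(+0.10439)/0.65594 + 333.9 = 464.2388, v = 826.8·(-0.10328)/0.65594 + 248.0 = 117.8139
M3: Pc = R·M3+t = (-0.01708, -0.06245, +0.70147); u = 819.0·(-0.01708)/0.70147 + 333.9 = 313.9531, v = 826.8·(-0.06245)/0.70147 + 248.0 = 174.3940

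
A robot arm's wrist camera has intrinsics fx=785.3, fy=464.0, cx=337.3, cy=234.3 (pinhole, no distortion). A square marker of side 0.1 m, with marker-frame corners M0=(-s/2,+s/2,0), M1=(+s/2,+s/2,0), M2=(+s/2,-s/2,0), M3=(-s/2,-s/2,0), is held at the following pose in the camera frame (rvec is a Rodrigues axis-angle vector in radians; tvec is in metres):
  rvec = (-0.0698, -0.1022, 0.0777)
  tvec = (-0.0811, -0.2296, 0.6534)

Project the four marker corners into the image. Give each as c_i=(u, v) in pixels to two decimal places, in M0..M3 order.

Intrinsics K: fx=785.3, fy=464.0, cx=337.3, cy=234.3
Marker side s = 0.1 m; corners in marker frame (Z=0):
  M0 = (-0.0500, +0.0500, 0)
  M1 = (+0.0500, +0.0500, 0)
  M2 = (+0.0500, -0.0500, 0)
  M3 = (-0.0500, -0.0500, 0)
rvec = (-0.0698, -0.1022, 0.0777), |rvec| = θ = 0.14613 rad = 8.373°
Rodrigues: sinθ=0.14561, 1−cosθ=0.01066; R = I + sinθ·[k]× + (1−cosθ)·[k]×²:
    [+0.99177 -0.07386 -0.10454]
    [+0.08098 +0.99456 +0.06559]
    [+0.09913 -0.07352 +0.99236]
t = (-0.0811, -0.2296, 0.6534) m
M0: Pc = R·M0+t = (-0.13438, -0.18392, +0.64477); u = 785.3·(-0.13438)/0.64477 + 337.3 = 173.6286, v = 464.0·(-0.18392)/0.64477 + 234.3 = 101.9430
M1: Pc = R·M1+t = (-0.03520, -0.17582, +0.65468); u = 785.3·(-0.03520)/0.65468 + 337.3 = 295.0717, v = 464.0·(-0.17582)/0.65468 + 234.3 = 109.6868
M2: Pc = R·M2+t = (-0.02782, -0.27528, +0.66203); u = 785.3·(-0.02782)/0.66203 + 337.3 = 304.3022, v = 464.0·(-0.27528)/0.66203 + 234.3 = 41.3649
M3: Pc = R·M3+t = (-0.12700, -0.28338, +0.65212); u = 785.3·(-0.12700)/0.65212 + 337.3 = 184.3685, v = 464.0·(-0.28338)/0.65212 + 234.3 = 32.6698

c0=(173.63, 101.94) c1=(295.07, 109.69) c2=(304.30, 41.36) c3=(184.37, 32.67)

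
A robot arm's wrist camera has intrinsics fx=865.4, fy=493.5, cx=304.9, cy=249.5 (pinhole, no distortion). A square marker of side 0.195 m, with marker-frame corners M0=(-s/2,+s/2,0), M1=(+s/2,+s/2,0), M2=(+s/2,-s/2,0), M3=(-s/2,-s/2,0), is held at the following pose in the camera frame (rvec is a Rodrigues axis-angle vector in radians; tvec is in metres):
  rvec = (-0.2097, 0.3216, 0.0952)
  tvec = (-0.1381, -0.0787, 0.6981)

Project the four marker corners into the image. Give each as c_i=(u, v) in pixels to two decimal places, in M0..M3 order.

c0=(9.84, 256.75) c1=(227.06, 266.28) c2=(262.29, 128.58) c3=(52.82, 131.12)

Intrinsics K: fx=865.4, fy=493.5, cx=304.9, cy=249.5
Marker side s = 0.195 m; corners in marker frame (Z=0):
  M0 = (-0.0975, +0.0975, 0)
  M1 = (+0.0975, +0.0975, 0)
  M2 = (+0.0975, -0.0975, 0)
  M3 = (-0.0975, -0.0975, 0)
rvec = (-0.2097, 0.3216, 0.0952), |rvec| = θ = 0.39555 rad = 22.664°
Rodrigues: sinθ=0.38532, 1−cosθ=0.07722; R = I + sinθ·[k]× + (1−cosθ)·[k]×²:
    [+0.94448 -0.12602 +0.30343]
    [+0.05945 +0.97383 +0.21938]
    [-0.32313 -0.18916 +0.92726]
t = (-0.1381, -0.0787, 0.6981) m
M0: Pc = R·M0+t = (-0.24247, +0.01045, +0.71116); u = 865.4·(-0.24247)/0.71116 + 304.9 = 9.8376, v = 493.5·(+0.01045)/0.71116 + 249.5 = 256.7524
M1: Pc = R·M1+t = (-0.05830, +0.02204, +0.64815); u = 865.4·(-0.05830)/0.64815 + 304.9 = 227.0594, v = 493.5·(+0.02204)/0.64815 + 249.5 = 266.2848
M2: Pc = R·M2+t = (-0.03373, -0.16785, +0.68504); u = 865.4·(-0.03373)/0.68504 + 304.9 = 262.2945, v = 493.5·(-0.16785)/0.68504 + 249.5 = 128.5804
M3: Pc = R·M3+t = (-0.21790, -0.17944, +0.74805); u = 865.4·(-0.21790)/0.74805 + 304.9 = 52.8162, v = 493.5·(-0.17944)/0.74805 + 249.5 = 131.1174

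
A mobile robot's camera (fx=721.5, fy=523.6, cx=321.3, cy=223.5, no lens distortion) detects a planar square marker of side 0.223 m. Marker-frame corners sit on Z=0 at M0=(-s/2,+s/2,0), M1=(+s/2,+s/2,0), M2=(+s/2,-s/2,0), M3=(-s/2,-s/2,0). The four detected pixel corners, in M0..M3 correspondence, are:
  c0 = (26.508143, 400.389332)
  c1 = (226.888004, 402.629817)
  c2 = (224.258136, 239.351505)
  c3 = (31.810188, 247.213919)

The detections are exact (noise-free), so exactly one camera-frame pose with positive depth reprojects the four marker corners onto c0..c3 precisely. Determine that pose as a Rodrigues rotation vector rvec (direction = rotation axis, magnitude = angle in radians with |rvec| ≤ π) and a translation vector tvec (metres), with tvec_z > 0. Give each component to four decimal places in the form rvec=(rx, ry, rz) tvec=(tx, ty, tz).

rvec=(-0.1339, 0.2229, -0.0455) tvec=(-0.2050, 0.1395, 0.7505)

Intrinsics K: fx=721.5, fy=523.6, cx=321.3, cy=223.5
Marker side s = 0.223 m; corners in marker frame (Z=0):
  M0 = (-0.1115, +0.1115, 0)
  M1 = (+0.1115, +0.1115, 0)
  M2 = (+0.1115, -0.1115, 0)
  M3 = (-0.1115, -0.1115, 0)
Detected image corners:
  c0 = (26.508143, 400.389332) px
  c1 = (226.888004, 402.629817) px
  c2 = (224.258136, 239.351505) px
  c3 = (31.810188, 247.213919) px
Planar DLT: solve 8×8 A·h = b for H (H[2,2]=1):
  H  [+843.53437 -29.88161 +124.20885]
  H  [-106.42651 +649.78746 +320.82670]
  H  [-0.28958 -0.18306 +1.00000]
B = K⁻¹H; ‖b₁‖=1.332386, ‖b₂‖=1.332386; λ = 2/(‖b₁‖+‖b₂‖) = 0.750533, sign → tz>0 ⇒ λ=+0.750533
r₁ = λ·B[:,0] = (+0.97426,-0.05978,-0.21734); r₂ = λ·B[:,1] = (+0.03010,+0.99006,-0.13739)
r₃ = r₁×r₂ = (+0.22339,+0.12732,+0.96638); SVD([r₁ r₂ r₃]) → R = UVᵀ:
  R  [+0.97426 +0.03010 +0.22339]
  R  [-0.05978 +0.99006 +0.12732]
  R  [-0.21734 -0.13739 +0.96638]
t = (-0.20502, +0.13951, +0.75053) m
tr R = 2.930701; θ = arccos((tr R − 1)/2) = 0.264013 rad = 15.127°
axis k = ((R−Rᵀ)₃₂, (R−Rᵀ)₁₃, (R−Rᵀ)₂₁) / (2 sinθ) = (-0.507194, +0.844450, -0.172217)
rvec = θ·k = (-0.133906, +0.222946, -0.045467)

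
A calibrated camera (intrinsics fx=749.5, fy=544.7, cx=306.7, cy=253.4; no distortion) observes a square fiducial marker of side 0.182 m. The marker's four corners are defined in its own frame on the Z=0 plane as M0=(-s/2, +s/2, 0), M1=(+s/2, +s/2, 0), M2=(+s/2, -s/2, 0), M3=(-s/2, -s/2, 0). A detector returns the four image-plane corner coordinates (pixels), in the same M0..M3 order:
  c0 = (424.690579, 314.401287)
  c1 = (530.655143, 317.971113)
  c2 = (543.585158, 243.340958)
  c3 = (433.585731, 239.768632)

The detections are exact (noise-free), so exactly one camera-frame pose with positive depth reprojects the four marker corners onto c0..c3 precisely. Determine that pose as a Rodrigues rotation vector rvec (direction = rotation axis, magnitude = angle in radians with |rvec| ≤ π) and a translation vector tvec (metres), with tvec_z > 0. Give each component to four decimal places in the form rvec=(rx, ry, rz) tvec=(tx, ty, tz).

rvec=(0.2614, 0.0180, 0.0432) tvec=(0.2977, 0.0608, 1.2659)

Intrinsics K: fx=749.5, fy=544.7, cx=306.7, cy=253.4
Marker side s = 0.182 m; corners in marker frame (Z=0):
  M0 = (-0.0910, +0.0910, 0)
  M1 = (+0.0910, +0.0910, 0)
  M2 = (+0.0910, -0.0910, 0)
  M3 = (-0.0910, -0.0910, 0)
Detected image corners:
  c0 = (424.690579, 314.401287) px
  c1 = (530.655143, 317.971113) px
  c2 = (543.585158, 243.340958) px
  c3 = (433.585731, 239.768632) px
Planar DLT: solve 8×8 A·h = b for H (H[2,2]=1):
  H  [+588.46667 +38.77235 +482.98056]
  H  [+16.94584 +467.04667 +279.56282]
  H  [-0.00959 +0.20434 +1.00000]
B = K⁻¹H; ‖b₁‖=0.789931, ‖b₂‖=0.789931; λ = 2/(‖b₁‖+‖b₂‖) = 1.265933, sign → tz>0 ⇒ λ=+1.265933
r₁ = λ·B[:,0] = (+0.99891,+0.04503,-0.01214); r₂ = λ·B[:,1] = (-0.04037,+0.96512,+0.25868)
r₃ = r₁×r₂ = (+0.02337,-0.25791,+0.96589); SVD([r₁ r₂ r₃]) → R = UVᵀ:
  R  [+0.99891 -0.04037 +0.02337]
  R  [+0.04503 +0.96512 -0.25791]
  R  [-0.01214 +0.25868 +0.96589]
t = (+0.29774, +0.06080, +1.26593) m
tr R = 2.929918; θ = arccos((tr R − 1)/2) = 0.265509 rad = 15.213°
axis k = ((R−Rᵀ)₃₂, (R−Rᵀ)₁₃, (R−Rᵀ)₂₁) / (2 sinθ) = (+0.984348, +0.067673, +0.162726)
rvec = θ·k = (+0.261353, +0.017968, +0.043205)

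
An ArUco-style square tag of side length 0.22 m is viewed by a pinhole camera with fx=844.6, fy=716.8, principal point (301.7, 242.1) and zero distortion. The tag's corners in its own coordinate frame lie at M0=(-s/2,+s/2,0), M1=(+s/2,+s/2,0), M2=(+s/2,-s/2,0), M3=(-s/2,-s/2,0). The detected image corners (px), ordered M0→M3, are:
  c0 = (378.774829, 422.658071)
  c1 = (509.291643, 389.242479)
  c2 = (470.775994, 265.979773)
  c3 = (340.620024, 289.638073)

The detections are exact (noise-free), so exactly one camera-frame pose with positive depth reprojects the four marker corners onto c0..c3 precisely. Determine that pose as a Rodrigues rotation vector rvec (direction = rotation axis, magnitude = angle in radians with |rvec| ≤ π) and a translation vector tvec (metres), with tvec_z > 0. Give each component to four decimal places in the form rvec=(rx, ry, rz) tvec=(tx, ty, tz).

Intrinsics K: fx=844.6, fy=716.8, cx=301.7, cy=242.1
Marker side s = 0.22 m; corners in marker frame (Z=0):
  M0 = (-0.1100, +0.1100, 0)
  M1 = (+0.1100, +0.1100, 0)
  M2 = (+0.1100, -0.1100, 0)
  M3 = (-0.1100, -0.1100, 0)
Detected image corners:
  c0 = (378.774829, 422.658071) px
  c1 = (509.291643, 389.242479) px
  c2 = (470.775994, 265.979773) px
  c3 = (340.620024, 289.638073) px
Planar DLT: solve 8×8 A·h = b for H (H[2,2]=1):
  H  [+729.32234 +128.66949 +426.94900]
  H  [-19.29616 +544.97292 +340.61729]
  H  [+0.32221 -0.10735 +1.00000]
B = K⁻¹H; ‖b₁‖=0.826057, ‖b₂‖=0.826057; λ = 2/(‖b₁‖+‖b₂‖) = 1.210570, sign → tz>0 ⇒ λ=+1.210570
r₁ = λ·B[:,0] = (+0.90601,-0.16433,+0.39005); r₂ = λ·B[:,1] = (+0.23085,+0.96427,-0.12996)
r₃ = r₁×r₂ = (-0.35476,+0.20779,+0.91158); SVD([r₁ r₂ r₃]) → R = UVᵀ:
  R  [+0.90601 +0.23085 -0.35476]
  R  [-0.16433 +0.96427 +0.20779]
  R  [+0.39005 -0.12996 +0.91158]
t = (+0.17952, +0.16638, +1.21057) m
tr R = 2.781859; θ = arccos((tr R − 1)/2) = 0.471408 rad = 27.010°
axis k = ((R−Rᵀ)₃₂, (R−Rᵀ)₁₃, (R−Rᵀ)₂₁) / (2 sinθ) = (-0.371848, -0.820022, -0.435078)
rvec = θ·k = (-0.175292, -0.386565, -0.205099)

rvec=(-0.1753, -0.3866, -0.2051) tvec=(0.1795, 0.1664, 1.2106)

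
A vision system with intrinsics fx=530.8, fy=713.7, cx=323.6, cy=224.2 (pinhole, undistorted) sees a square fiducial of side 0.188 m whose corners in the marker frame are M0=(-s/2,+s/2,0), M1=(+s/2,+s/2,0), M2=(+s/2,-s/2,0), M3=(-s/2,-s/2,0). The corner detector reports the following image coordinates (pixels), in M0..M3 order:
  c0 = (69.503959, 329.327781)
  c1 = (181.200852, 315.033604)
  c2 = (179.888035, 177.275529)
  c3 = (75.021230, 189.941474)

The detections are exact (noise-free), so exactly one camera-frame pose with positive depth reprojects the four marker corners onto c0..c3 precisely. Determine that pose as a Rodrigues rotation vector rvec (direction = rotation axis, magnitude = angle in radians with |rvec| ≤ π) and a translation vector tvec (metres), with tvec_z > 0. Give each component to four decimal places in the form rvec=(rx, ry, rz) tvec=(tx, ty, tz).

rvec=(-0.3171, -0.0130, -0.0957) tvec=(-0.3443, 0.0344, 0.9277)

Intrinsics K: fx=530.8, fy=713.7, cx=323.6, cy=224.2
Marker side s = 0.188 m; corners in marker frame (Z=0):
  M0 = (-0.0940, +0.0940, 0)
  M1 = (+0.0940, +0.0940, 0)
  M2 = (+0.0940, -0.0940, 0)
  M3 = (-0.0940, -0.0940, 0)
Detected image corners:
  c0 = (69.503959, 329.327781) px
  c1 = (181.200852, 315.033604) px
  c2 = (179.888035, 177.275529) px
  c3 = (75.021230, 189.941474) px
Planar DLT: solve 8×8 A·h = b for H (H[2,2]=1):
  H  [+579.17717 -53.46791 +126.58887]
  H  [-63.99990 +652.37074 +250.69425]
  H  [+0.02992 -0.33493 +1.00000]
B = K⁻¹H; ‖b₁‖=1.077880, ‖b₂‖=1.077880; λ = 2/(‖b₁‖+‖b₂‖) = 0.927747, sign → tz>0 ⇒ λ=+0.927747
r₁ = λ·B[:,0] = (+0.99538,-0.09191,+0.02776); r₂ = λ·B[:,1] = (+0.09599,+0.94564,-0.31073)
r₃ = r₁×r₂ = (+0.00231,+0.31196,+0.95009); SVD([r₁ r₂ r₃]) → R = UVᵀ:
  R  [+0.99538 +0.09599 +0.00231]
  R  [-0.09191 +0.94564 +0.31196]
  R  [+0.02776 -0.31073 +0.95009]
t = (-0.34434, +0.03444, +0.92775) m
tr R = 2.891109; θ = arccos((tr R − 1)/2) = 0.331502 rad = 18.994°
axis k = ((R−Rᵀ)₃₂, (R−Rᵀ)₁₃, (R−Rᵀ)₂₁) / (2 sinθ) = (-0.956632, -0.039089, -0.288664)
rvec = θ·k = (-0.317126, -0.012958, -0.095693)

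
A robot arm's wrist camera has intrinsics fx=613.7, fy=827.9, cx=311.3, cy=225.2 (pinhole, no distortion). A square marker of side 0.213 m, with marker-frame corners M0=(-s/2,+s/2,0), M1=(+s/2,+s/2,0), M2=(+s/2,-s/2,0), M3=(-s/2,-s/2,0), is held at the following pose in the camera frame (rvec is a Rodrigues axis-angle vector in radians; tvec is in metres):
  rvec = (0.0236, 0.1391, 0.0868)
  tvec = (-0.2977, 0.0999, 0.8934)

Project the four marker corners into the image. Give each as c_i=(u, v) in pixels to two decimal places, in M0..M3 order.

Intrinsics K: fx=613.7, fy=827.9, cx=311.3, cy=225.2
Marker side s = 0.213 m; corners in marker frame (Z=0):
  M0 = (-0.1065, +0.1065, 0)
  M1 = (+0.1065, +0.1065, 0)
  M2 = (+0.1065, -0.1065, 0)
  M3 = (-0.1065, -0.1065, 0)
rvec = (0.0236, 0.1391, 0.0868), |rvec| = θ = 0.16565 rad = 9.491°
Rodrigues: sinθ=0.16489, 1−cosθ=0.01369; R = I + sinθ·[k]× + (1−cosθ)·[k]×²:
    [+0.98659 -0.08477 +0.13949]
    [+0.08804 +0.99596 -0.01747]
    [-0.13744 +0.02952 +0.99007]
t = (-0.2977, 0.0999, 0.8934) m
M0: Pc = R·M0+t = (-0.41180, +0.19659, +0.91118); u = 613.7·(-0.41180)/0.91118 + 311.3 = 33.9443, v = 827.9·(+0.19659)/0.91118 + 225.2 = 403.8253
M1: Pc = R·M1+t = (-0.20166, +0.21535, +0.88191); u = 613.7·(-0.20166)/0.88191 + 311.3 = 170.9719, v = 827.9·(+0.21535)/0.88191 + 225.2 = 427.3592
M2: Pc = R·M2+t = (-0.18360, +0.00321, +0.87562); u = 613.7·(-0.18360)/0.87562 + 311.3 = 182.6188, v = 827.9·(+0.00321)/0.87562 + 225.2 = 228.2315
M3: Pc = R·M3+t = (-0.39374, -0.01555, +0.90489); u = 613.7·(-0.39374)/0.90489 + 311.3 = 44.2624, v = 827.9·(-0.01555)/0.90489 + 225.2 = 210.9763

c0=(33.94, 403.83) c1=(170.97, 427.36) c2=(182.62, 228.23) c3=(44.26, 210.98)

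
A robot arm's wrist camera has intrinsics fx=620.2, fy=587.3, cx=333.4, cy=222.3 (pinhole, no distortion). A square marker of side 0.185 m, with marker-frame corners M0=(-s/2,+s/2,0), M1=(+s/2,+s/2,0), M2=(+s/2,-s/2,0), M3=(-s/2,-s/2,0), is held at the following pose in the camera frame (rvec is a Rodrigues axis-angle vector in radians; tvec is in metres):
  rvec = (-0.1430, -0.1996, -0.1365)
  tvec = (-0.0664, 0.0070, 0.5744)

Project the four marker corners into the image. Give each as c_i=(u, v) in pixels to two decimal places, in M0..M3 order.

c0=(170.85, 339.93) c1=(373.05, 309.69) c2=(343.28, 130.27) c3=(147.49, 147.16)

Intrinsics K: fx=620.2, fy=587.3, cx=333.4, cy=222.3
Marker side s = 0.185 m; corners in marker frame (Z=0):
  M0 = (-0.0925, +0.0925, 0)
  M1 = (+0.0925, +0.0925, 0)
  M2 = (+0.0925, -0.0925, 0)
  M3 = (-0.0925, -0.0925, 0)
rvec = (-0.1430, -0.1996, -0.1365), |rvec| = θ = 0.28093 rad = 16.096°
Rodrigues: sinθ=0.27725, 1−cosθ=0.03920; R = I + sinθ·[k]× + (1−cosθ)·[k]×²:
    [+0.97096 +0.14889 -0.18729]
    [-0.12053 +0.98059 +0.15466]
    [+0.20668 -0.12759 +0.97005]
t = (-0.0664, 0.0070, 0.5744) m
M0: Pc = R·M0+t = (-0.14244, +0.10885, +0.54348); u = 620.2·(-0.14244)/0.54348 + 333.4 = 170.8512, v = 587.3·(+0.10885)/0.54348 + 222.3 = 339.9305
M1: Pc = R·M1+t = (+0.03719, +0.08655, +0.58172); u = 620.2·(+0.03719)/0.58172 + 333.4 = 373.0457, v = 587.3·(+0.08655)/0.58172 + 222.3 = 309.6859
M2: Pc = R·M2+t = (+0.00964, -0.09485, +0.60532); u = 620.2·(+0.00964)/0.60532 + 333.4 = 343.2781, v = 587.3·(-0.09485)/0.60532 + 222.3 = 130.2701
M3: Pc = R·M3+t = (-0.16999, -0.07255, +0.56708); u = 620.2·(-0.16999)/0.56708 + 333.4 = 147.4927, v = 587.3·(-0.07255)/0.56708 + 222.3 = 147.1586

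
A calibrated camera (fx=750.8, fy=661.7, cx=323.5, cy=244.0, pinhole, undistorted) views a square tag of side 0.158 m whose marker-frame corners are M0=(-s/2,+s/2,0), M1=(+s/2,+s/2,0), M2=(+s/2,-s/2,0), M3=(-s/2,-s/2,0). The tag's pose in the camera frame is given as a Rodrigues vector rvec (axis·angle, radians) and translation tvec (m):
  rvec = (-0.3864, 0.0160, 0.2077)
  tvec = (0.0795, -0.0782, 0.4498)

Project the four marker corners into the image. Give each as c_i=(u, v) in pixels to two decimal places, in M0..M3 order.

c0=(298.86, 209.22) c1=(577.39, 258.26) c2=(596.92, 57.18) c3=(351.93, 17.72)

Intrinsics K: fx=750.8, fy=661.7, cx=323.5, cy=244.0
Marker side s = 0.158 m; corners in marker frame (Z=0):
  M0 = (-0.0790, +0.0790, 0)
  M1 = (+0.0790, +0.0790, 0)
  M2 = (+0.0790, -0.0790, 0)
  M3 = (-0.0790, -0.0790, 0)
rvec = (-0.3864, 0.0160, 0.2077), |rvec| = θ = 0.43898 rad = 25.151°
Rodrigues: sinθ=0.42501, 1−cosθ=0.09481; R = I + sinθ·[k]× + (1−cosθ)·[k]×²:
    [+0.97865 -0.20414 -0.02400]
    [+0.19805 +0.90531 +0.37574]
    [-0.05498 -0.37247 +0.92641]
t = (0.0795, -0.0782, 0.4498) m
M0: Pc = R·M0+t = (-0.01394, -0.02233, +0.42472); u = 750.8·(-0.01394)/0.42472 + 323.5 = 298.8575, v = 661.7·(-0.02233)/0.42472 + 244.0 = 209.2161
M1: Pc = R·M1+t = (+0.14069, +0.00897, +0.41603); u = 750.8·(+0.14069)/0.41603 + 323.5 = 577.3931, v = 661.7·(+0.00897)/0.41603 + 244.0 = 258.2602
M2: Pc = R·M2+t = (+0.17294, -0.13407, +0.47488); u = 750.8·(+0.17294)/0.47488 + 323.5 = 596.9221, v = 661.7·(-0.13407)/0.47488 + 244.0 = 57.1820
M3: Pc = R·M3+t = (+0.01831, -0.16537, +0.48357); u = 750.8·(+0.01831)/0.48357 + 323.5 = 351.9339, v = 661.7·(-0.16537)/0.48357 + 244.0 = 17.7187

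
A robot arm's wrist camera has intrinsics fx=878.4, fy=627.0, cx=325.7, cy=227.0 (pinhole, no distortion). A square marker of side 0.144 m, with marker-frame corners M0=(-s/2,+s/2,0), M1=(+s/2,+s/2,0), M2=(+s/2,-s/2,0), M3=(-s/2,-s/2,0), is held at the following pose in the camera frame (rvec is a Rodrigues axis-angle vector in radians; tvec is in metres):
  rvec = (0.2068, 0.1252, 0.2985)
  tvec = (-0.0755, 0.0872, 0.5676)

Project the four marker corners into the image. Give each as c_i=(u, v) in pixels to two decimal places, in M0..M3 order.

Intrinsics K: fx=878.4, fy=627.0, cx=325.7, cy=227.0
Marker side s = 0.144 m; corners in marker frame (Z=0):
  M0 = (-0.0720, +0.0720, 0)
  M1 = (+0.0720, +0.0720, 0)
  M2 = (+0.0720, -0.0720, 0)
  M3 = (-0.0720, -0.0720, 0)
rvec = (0.2068, 0.1252, 0.2985), |rvec| = θ = 0.38411 rad = 22.008°
Rodrigues: sinθ=0.37474, 1−cosθ=0.07287; R = I + sinθ·[k]× + (1−cosθ)·[k]×²:
    [+0.94825 -0.27843 +0.15263]
    [+0.30400 +0.93487 -0.18329]
    [-0.09166 +0.22021 +0.97114]
t = (-0.0755, 0.0872, 0.5676) m
M0: Pc = R·M0+t = (-0.16382, +0.13262, +0.59005); u = 878.4·(-0.16382)/0.59005 + 325.7 = 81.8237, v = 627.0·(+0.13262)/0.59005 + 227.0 = 367.9268
M1: Pc = R·M1+t = (-0.02727, +0.17640, +0.57686); u = 878.4·(-0.02727)/0.57686 + 325.7 = 284.1711, v = 627.0·(+0.17640)/0.57686 + 227.0 = 418.7327
M2: Pc = R·M2+t = (+0.01282, +0.04178, +0.54515); u = 878.4·(+0.01282)/0.54515 + 325.7 = 346.3584, v = 627.0·(+0.04178)/0.54515 + 227.0 = 275.0502
M3: Pc = R·M3+t = (-0.12373, -0.00200, +0.55834); u = 878.4·(-0.12373)/0.55834 + 325.7 = 131.0491, v = 627.0·(-0.00200)/0.55834 + 227.0 = 224.7553

c0=(81.82, 367.93) c1=(284.17, 418.73) c2=(346.36, 275.05) c3=(131.05, 224.76)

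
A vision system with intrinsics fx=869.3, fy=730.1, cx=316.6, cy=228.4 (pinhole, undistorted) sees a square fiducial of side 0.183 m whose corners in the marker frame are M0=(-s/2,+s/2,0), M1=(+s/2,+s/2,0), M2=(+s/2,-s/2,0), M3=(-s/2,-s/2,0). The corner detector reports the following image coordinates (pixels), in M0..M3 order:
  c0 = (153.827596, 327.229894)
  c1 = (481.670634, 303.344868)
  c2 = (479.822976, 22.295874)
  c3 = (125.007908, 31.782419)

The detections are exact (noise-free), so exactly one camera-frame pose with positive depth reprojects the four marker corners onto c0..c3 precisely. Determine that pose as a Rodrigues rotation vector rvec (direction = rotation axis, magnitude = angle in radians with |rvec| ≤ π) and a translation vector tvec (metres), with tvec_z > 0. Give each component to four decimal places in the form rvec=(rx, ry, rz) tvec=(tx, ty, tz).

Intrinsics K: fx=869.3, fy=730.1, cx=316.6, cy=228.4
Marker side s = 0.183 m; corners in marker frame (Z=0):
  M0 = (-0.0915, +0.0915, 0)
  M1 = (+0.0915, +0.0915, 0)
  M2 = (+0.0915, -0.0915, 0)
  M3 = (-0.0915, -0.0915, 0)
Detected image corners:
  c0 = (153.827596, 327.229894) px
  c1 = (481.670634, 303.344868) px
  c2 = (479.822976, 22.295874) px
  c3 = (125.007908, 31.782419) px
Planar DLT: solve 8×8 A·h = b for H (H[2,2]=1):
  H  [+1954.51563 +211.54249 +315.01658]
  H  [-41.81862 +1645.68154 +176.45473]
  H  [+0.29718 +0.41846 +1.00000]
B = K⁻¹H; ‖b₁‖=2.165897, ‖b₂‖=2.165897; λ = 2/(‖b₁‖+‖b₂‖) = 0.461702, sign → tz>0 ⇒ λ=+0.461702
r₁ = λ·B[:,0] = (+0.98811,-0.06937,+0.13721); r₂ = λ·B[:,1] = (+0.04199,+0.98026,+0.19320)
r₃ = r₁×r₂ = (-0.14790,-0.18514,+0.97152); SVD([r₁ r₂ r₃]) → R = UVᵀ:
  R  [+0.98811 +0.04199 -0.14790]
  R  [-0.06937 +0.98026 -0.18514]
  R  [+0.13721 +0.19320 +0.97152]
t = (-0.00084, -0.03285, +0.46170) m
tr R = 2.939887; θ = arccos((tr R − 1)/2) = 0.245797 rad = 14.083°
axis k = ((R−Rᵀ)₃₂, (R−Rᵀ)₁₃, (R−Rᵀ)₂₁) / (2 sinθ) = (+0.777436, -0.585861, -0.228824)
rvec = θ·k = (+0.191091, -0.144003, -0.056244)

rvec=(0.1911, -0.1440, -0.0562) tvec=(-0.0008, -0.0328, 0.4617)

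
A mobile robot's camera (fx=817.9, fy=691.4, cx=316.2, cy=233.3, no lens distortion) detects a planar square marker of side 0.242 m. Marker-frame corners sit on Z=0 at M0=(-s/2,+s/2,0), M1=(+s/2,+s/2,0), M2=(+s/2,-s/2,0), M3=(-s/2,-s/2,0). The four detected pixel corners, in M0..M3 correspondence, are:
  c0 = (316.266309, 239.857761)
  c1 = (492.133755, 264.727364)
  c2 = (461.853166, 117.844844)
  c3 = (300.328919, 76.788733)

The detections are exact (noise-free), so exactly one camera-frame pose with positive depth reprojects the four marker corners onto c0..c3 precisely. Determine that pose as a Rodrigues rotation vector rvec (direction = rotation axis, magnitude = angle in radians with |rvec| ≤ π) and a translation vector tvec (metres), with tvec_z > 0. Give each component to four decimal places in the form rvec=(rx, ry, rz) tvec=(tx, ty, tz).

rvec=(-0.4253, -0.5471, 0.0391) tvec=(0.0944, -0.0845, 0.9515)

Intrinsics K: fx=817.9, fy=691.4, cx=316.2, cy=233.3
Marker side s = 0.242 m; corners in marker frame (Z=0):
  M0 = (-0.1210, +0.1210, 0)
  M1 = (+0.1210, +0.1210, 0)
  M2 = (+0.1210, -0.1210, 0)
  M3 = (-0.1210, -0.1210, 0)
Detected image corners:
  c0 = (316.266309, 239.857761) px
  c1 = (492.133755, 264.727364) px
  c2 = (461.853166, 117.844844) px
  c3 = (300.328919, 76.788733) px
Planar DLT: solve 8×8 A·h = b for H (H[2,2]=1):
  H  [+900.34538 -68.64071 +397.37710]
  H  [+229.08450 +564.38156 +171.88072]
  H  [+0.52152 -0.42278 +1.00000]
B = K⁻¹H; ‖b₁‖=1.051021, ‖b₂‖=1.051021; λ = 2/(‖b₁‖+‖b₂‖) = 0.951455, sign → tz>0 ⇒ λ=+0.951455
r₁ = λ·B[:,0] = (+0.85553,+0.14782,+0.49620); r₂ = λ·B[:,1] = (+0.07566,+0.91240,-0.40226)
r₃ = r₁×r₂ = (-0.51219,+0.38169,+0.76940); SVD([r₁ r₂ r₃]) → R = UVᵀ:
  R  [+0.85553 +0.07566 -0.51219]
  R  [+0.14782 +0.91240 +0.38169]
  R  [+0.49620 -0.40226 +0.76940]
t = (+0.09443, -0.08452, +0.95146) m
tr R = 2.537328; θ = arccos((tr R − 1)/2) = 0.694046 rad = 39.766°
axis k = ((R−Rᵀ)₃₂, (R−Rᵀ)₁₃, (R−Rᵀ)₂₁) / (2 sinθ) = (-0.612788, -0.788232, +0.056401)
rvec = θ·k = (-0.425303, -0.547070, +0.039145)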